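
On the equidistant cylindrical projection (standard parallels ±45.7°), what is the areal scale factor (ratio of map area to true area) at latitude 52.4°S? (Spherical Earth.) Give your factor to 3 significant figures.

With standard parallel φ₀ = 45.7°, the equirectangular projection gives x = Rλ cos φ₀, y = Rφ, so h = 1 and k = cos 45.7° / cos φ.
Areal scale = h·k = 1 × cos φ₀ / cos φ; at 52.4°, h = 1.000, k = 1.145, so h·k = 1.145.

1.14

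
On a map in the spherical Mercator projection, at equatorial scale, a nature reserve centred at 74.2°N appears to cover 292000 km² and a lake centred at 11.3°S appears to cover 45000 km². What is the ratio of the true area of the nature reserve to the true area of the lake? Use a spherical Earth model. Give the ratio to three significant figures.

Since Mercator area scale is 1/cos²φ, the true area equals the apparent area multiplied by cos²φ.
True area of nature reserve: 292000 × cos²(74.2°) = 292000 × 0.07414 = 21650 km².
True area of lake: 45000 × cos²(11.3°) = 45000 × 0.9616 = 43270 km².
Ratio = 21650 / 43270 ≈ 0.500.

0.500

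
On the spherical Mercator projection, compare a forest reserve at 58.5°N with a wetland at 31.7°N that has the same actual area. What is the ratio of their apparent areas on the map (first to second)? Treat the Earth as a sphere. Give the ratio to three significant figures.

2.65

Mercator areal scale is sec²φ.
At 58.5°: sec²(58.5°) = 1/0.5225² = 3.663.
At 31.7°: sec²(31.7°) = 1/0.8508² = 1.381.
Ratio = 3.663/1.381 = cos²(31.7°)/cos²(58.5°) ≈ 2.65.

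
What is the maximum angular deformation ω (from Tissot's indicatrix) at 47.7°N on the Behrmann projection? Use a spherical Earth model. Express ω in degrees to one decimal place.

28.6°

The Behrmann projection is cylindrical equal-area with φ₀ = 30°. For cylindrical equal-area with standard parallel φ₀, h = cos φ / cos φ₀ and k = cos φ₀ / cos φ, so h·k = 1.
At 47.7°: h = 0.7771, k = 1.287; principal scales a = 1.287, b = 0.7771.
sin(ω/2) = (a − b)/(a + b) = 0.5097/2.064 = 0.2469, so ω = 2 arcsin(0.2469) ≈ 28.6°.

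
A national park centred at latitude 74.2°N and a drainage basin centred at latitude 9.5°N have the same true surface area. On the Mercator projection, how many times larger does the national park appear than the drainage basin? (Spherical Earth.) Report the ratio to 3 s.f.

On Mercator, area is exaggerated by sec²φ = 1/cos²φ.
At 74.2°: sec²(74.2°) = 1/0.2723² = 13.49.
At 9.5°: sec²(9.5°) = 1/0.9863² = 1.028.
Ratio = 13.49/1.028 = cos²(9.5°)/cos²(74.2°) ≈ 13.1.

13.1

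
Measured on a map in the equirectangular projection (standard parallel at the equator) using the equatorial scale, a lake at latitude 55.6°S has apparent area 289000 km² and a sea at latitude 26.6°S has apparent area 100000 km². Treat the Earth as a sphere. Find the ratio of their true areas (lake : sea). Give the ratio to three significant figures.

1.83

On the plate carrée, areal scale = h·k = 1 × sec φ, so true area = apparent × cos φ.
True area of lake: 289000 × cos(55.6°) = 289000 × 0.5650 = 163300 km².
True area of sea: 100000 × cos(26.6°) = 100000 × 0.8942 = 89420 km².
Ratio = 163300 / 89420 ≈ 1.83.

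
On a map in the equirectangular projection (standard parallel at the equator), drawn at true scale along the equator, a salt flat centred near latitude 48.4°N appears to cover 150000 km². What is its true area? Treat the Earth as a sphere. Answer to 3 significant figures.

99600 km²

In the plate carrée (x = Rλ, y = Rφ), meridians are true-scale (h = 1) and parallels are stretched by k = sec φ.
Areal scale = h·k = 1 × sec φ; at 48.4°, h = 1.000, k = 1.506, so h·k = 1.506.
True area = apparent / (areal scale) = 150000 / 1.506 ≈ 99600 km².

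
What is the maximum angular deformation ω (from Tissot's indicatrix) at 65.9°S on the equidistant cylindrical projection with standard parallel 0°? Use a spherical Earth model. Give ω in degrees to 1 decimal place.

49.7°

For the equirectangular projection with φ₀ = 0 (plate carrée), h = 1 along meridians and k = sec φ along parallels.
At 65.9°: h = 1.000, k = 2.449; principal scales a = 2.449, b = 1.000.
sin(ω/2) = (a − b)/(a + b) = 1.449/3.449 = 0.4201, so ω = 2 arcsin(0.4201) ≈ 49.7°.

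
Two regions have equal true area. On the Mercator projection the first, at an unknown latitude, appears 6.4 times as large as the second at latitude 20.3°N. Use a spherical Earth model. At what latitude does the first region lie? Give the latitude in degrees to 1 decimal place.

Mercator areal scale is sec²φ, so apparent-area ratio = sec²φ₁ / sec²φ₂ = cos²φ₂ / cos²φ₁.
cos²φ₂ / cos²φ₁ = 6.4  ⇒  cos φ₁ = cos 20.3° / √6.4 = 0.9379/2.530 = 0.3707.
φ₁ = arccos(0.3707) ≈ 68.2°.

68.2°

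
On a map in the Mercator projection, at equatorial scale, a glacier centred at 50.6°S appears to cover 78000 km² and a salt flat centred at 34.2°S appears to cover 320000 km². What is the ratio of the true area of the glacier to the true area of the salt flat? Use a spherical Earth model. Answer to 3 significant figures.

0.144

Mercator's areal exaggeration is sec²φ; hence true area = (apparent area) · cos²φ.
True area of glacier: 78000 × cos²(50.6°) = 78000 × 0.4029 = 31420 km².
True area of salt flat: 320000 × cos²(34.2°) = 320000 × 0.6841 = 218900 km².
Ratio = 31420 / 218900 ≈ 0.144.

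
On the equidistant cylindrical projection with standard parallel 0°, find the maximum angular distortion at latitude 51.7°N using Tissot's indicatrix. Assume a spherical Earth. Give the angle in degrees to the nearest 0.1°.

27.2°

In the plate carrée (x = Rλ, y = Rφ), meridians are true-scale (h = 1) and parallels are stretched by k = sec φ.
At 51.7°: h = 1.000, k = 1.613; principal scales a = 1.613, b = 1.000.
sin(ω/2) = (a − b)/(a + b) = 0.6135/2.613 = 0.2347, so ω = 2 arcsin(0.2347) ≈ 27.2°.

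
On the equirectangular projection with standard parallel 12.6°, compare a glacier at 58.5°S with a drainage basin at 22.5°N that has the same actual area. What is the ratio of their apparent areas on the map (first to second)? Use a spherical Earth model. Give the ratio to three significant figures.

1.77

In the equirectangular projection with standard parallel φ₀ = 12.6° (x = Rλ cos φ₀, y = Rφ), meridians are true-scale (h = 1) and the parallel scale is k = cos φ₀ / cos φ.
Areal scale at 58.5°: h·k = 1.000 × 1.868 = 1.868.
Areal scale at 22.5°: h·k = 1.000 × 1.056 = 1.056.
Ratio = 1.868/1.056 ≈ 1.77.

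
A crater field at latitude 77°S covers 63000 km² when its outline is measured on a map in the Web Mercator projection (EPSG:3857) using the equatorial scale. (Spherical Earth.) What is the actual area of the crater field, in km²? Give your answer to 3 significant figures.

For Mercator, h = k = sec φ (a conformal cylindrical projection has a single point scale, 1/cos φ).
Areal scale = k² = sec²φ = 1/cos²(77°) = 1/0.2250² = 19.76.
True area = apparent / (areal scale) = 63000 / 19.76 ≈ 3190 km².

3190 km²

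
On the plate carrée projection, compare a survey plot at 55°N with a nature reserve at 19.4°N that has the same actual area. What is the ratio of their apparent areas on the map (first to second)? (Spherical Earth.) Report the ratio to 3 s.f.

In the plate carrée (x = Rλ, y = Rφ), meridians are true-scale (h = 1) and parallels are stretched by k = sec φ.
Areal scale at 55°: h·k = 1.000 × 1.743 = 1.743.
Areal scale at 19.4°: h·k = 1.000 × 1.060 = 1.060.
Ratio = 1.743/1.060 ≈ 1.64.

1.64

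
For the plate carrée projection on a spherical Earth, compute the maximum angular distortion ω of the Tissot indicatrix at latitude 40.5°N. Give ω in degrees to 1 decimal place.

For the equirectangular projection with φ₀ = 0 (plate carrée), h = 1 along meridians and k = sec φ along parallels.
At 40.5°: h = 1.000, k = 1.315; principal scales a = 1.315, b = 1.000.
sin(ω/2) = (a − b)/(a + b) = 0.3151/2.315 = 0.1361, so ω = 2 arcsin(0.1361) ≈ 15.6°.

15.6°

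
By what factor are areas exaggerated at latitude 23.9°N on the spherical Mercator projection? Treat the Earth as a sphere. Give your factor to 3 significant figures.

1.20

The Mercator projection is conformal; its linear scale factor is the same in every direction and equals sec φ = 1/cos φ.
Areal scale = k² = sec²φ = 1/cos²(23.9°) = 1/0.9143² = 1.196.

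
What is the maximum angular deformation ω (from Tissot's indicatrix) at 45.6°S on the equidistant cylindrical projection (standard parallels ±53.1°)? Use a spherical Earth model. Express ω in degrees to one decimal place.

8.8°

The equidistant cylindrical projection with φ₀ = 53.1° has h = 1 (meridians true) and k = cos φ₀ / cos φ along parallels.
At 45.6°: h = 1.000, k = 0.8582; principal scales a = 1.000, b = 0.8582.
sin(ω/2) = (a − b)/(a + b) = 0.1418/1.858 = 0.07634, so ω = 2 arcsin(0.07634) ≈ 8.8°.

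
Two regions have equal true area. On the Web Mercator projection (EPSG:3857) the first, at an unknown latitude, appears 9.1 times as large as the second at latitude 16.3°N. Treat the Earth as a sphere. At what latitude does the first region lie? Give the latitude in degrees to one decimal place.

71.4°

For equal true areas on Mercator, apparent areas scale as sec²φ, so the ratio is cos²φ₂ / cos²φ₁.
cos²φ₂ / cos²φ₁ = 9.1  ⇒  cos φ₁ = cos 16.3° / √9.1 = 0.9598/3.017 = 0.3182.
φ₁ = arccos(0.3182) ≈ 71.4°.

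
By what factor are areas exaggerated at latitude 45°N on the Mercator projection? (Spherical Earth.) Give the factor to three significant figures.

2.00

Mercator is conformal, so the point scale is isotropic: h = k = sec φ = 1/cos φ.
Areal scale = k² = sec²φ = 1/cos²(45°) = 1/0.7071² = 2.000.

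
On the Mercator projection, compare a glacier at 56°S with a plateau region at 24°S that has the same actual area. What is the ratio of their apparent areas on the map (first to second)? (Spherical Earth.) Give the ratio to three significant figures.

On Mercator, area is exaggerated by sec²φ = 1/cos²φ.
At 56°: sec²(56°) = 1/0.5592² = 3.198.
At 24°: sec²(24°) = 1/0.9135² = 1.198.
Ratio = 3.198/1.198 = cos²(24°)/cos²(56°) ≈ 2.67.

2.67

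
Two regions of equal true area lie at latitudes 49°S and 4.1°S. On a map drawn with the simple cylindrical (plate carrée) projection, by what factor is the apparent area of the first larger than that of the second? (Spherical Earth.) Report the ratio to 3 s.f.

1.52

In the plate carrée (x = Rλ, y = Rφ), meridians are true-scale (h = 1) and parallels are stretched by k = sec φ.
Areal scale at 49°: h·k = 1.000 × 1.524 = 1.524.
Areal scale at 4.1°: h·k = 1.000 × 1.003 = 1.003.
Ratio = 1.524/1.003 ≈ 1.52.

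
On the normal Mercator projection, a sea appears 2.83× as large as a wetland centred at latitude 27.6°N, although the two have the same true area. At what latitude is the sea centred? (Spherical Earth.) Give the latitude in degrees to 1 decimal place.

Mercator areal scale is sec²φ, so apparent-area ratio = sec²φ₁ / sec²φ₂ = cos²φ₂ / cos²φ₁.
cos²φ₂ / cos²φ₁ = 2.83  ⇒  cos φ₁ = cos 27.6° / √2.83 = 0.8862/1.682 = 0.5268.
φ₁ = arccos(0.5268) ≈ 58.2°.

58.2°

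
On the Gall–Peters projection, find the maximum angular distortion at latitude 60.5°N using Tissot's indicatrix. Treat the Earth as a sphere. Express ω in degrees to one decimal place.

40.6°

The Gall–Peters projection is cylindrical equal-area with φ₀ = 45°. Cylindrical equal-area (φ₀ = 45°): h = cos φ / cos 45° along meridians, k = cos 45° / cos φ along parallels; h·k = 1.
At 60.5°: h = 0.6964, k = 1.436; principal scales a = 1.436, b = 0.6964.
sin(ω/2) = (a − b)/(a + b) = 0.7396/2.132 = 0.3468, so ω = 2 arcsin(0.3468) ≈ 40.6°.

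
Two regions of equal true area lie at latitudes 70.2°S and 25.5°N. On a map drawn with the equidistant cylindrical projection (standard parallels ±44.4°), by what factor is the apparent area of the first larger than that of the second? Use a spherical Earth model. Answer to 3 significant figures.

The equidistant cylindrical projection with φ₀ = 44.4° has h = 1 (meridians true) and k = cos φ₀ / cos φ along parallels.
Areal scale at 70.2°: h·k = 1.000 × 2.109 = 2.109.
Areal scale at 25.5°: h·k = 1.000 × 0.7916 = 0.7916.
Ratio = 2.109/0.7916 ≈ 2.66.

2.66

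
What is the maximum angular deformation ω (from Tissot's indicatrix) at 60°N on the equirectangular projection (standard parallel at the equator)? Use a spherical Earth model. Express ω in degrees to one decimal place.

In the plate carrée (x = Rλ, y = Rφ), meridians are true-scale (h = 1) and parallels are stretched by k = sec φ.
At 60°: h = 1.000, k = 2.000; principal scales a = 2.000, b = 1.000.
sin(ω/2) = (a − b)/(a + b) = 1.0000/3.000 = 0.3333, so ω = 2 arcsin(0.3333) ≈ 38.9°.

38.9°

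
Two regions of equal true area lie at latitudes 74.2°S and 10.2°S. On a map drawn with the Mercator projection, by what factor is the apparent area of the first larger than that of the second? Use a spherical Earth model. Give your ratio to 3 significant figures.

Mercator is conformal with k = sec φ, so areal scale = k² = sec²φ.
At 74.2°: sec²(74.2°) = 1/0.2723² = 13.49.
At 10.2°: sec²(10.2°) = 1/0.9842² = 1.032.
Ratio = 13.49/1.032 = cos²(10.2°)/cos²(74.2°) ≈ 13.1.

13.1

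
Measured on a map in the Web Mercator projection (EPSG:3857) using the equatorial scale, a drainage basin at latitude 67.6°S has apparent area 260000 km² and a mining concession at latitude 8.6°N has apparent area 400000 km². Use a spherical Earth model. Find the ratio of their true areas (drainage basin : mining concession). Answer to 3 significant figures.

0.0965

Mercator's areal exaggeration is sec²φ; hence true area = (apparent area) · cos²φ.
True area of drainage basin: 260000 × cos²(67.6°) = 260000 × 0.1452 = 37760 km².
True area of mining concession: 400000 × cos²(8.6°) = 400000 × 0.9776 = 391100 km².
Ratio = 37760 / 391100 ≈ 0.0965.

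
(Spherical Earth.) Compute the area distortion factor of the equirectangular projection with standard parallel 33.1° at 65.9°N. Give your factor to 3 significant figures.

2.05

In the equirectangular projection with standard parallel φ₀ = 33.1° (x = Rλ cos φ₀, y = Rφ), meridians are true-scale (h = 1) and the parallel scale is k = cos φ₀ / cos φ.
Areal scale = h·k = 1 × cos φ₀ / cos φ; at 65.9°, h = 1.000, k = 2.052, so h·k = 2.052.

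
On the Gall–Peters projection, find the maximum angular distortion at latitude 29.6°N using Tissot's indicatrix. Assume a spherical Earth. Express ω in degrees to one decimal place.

23.5°

Gall–Peters is a cylindrical equal-area projection with standard parallels at ±45°. For cylindrical equal-area with standard parallel φ₀, h = cos φ / cos φ₀ and k = cos φ₀ / cos φ, so h·k = 1.
At 29.6°: h = 1.230, k = 0.8132; principal scales a = 1.230, b = 0.8132.
sin(ω/2) = (a − b)/(a + b) = 0.4164/2.043 = 0.2038, so ω = 2 arcsin(0.2038) ≈ 23.5°.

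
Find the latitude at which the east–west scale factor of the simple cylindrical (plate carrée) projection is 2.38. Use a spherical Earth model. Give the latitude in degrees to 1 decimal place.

65.2°

Plate carrée: h = 1, k = sec φ along parallels.
sec φ = 2.38  ⇒  cos φ = 0.4202  ⇒  φ ≈ 65.2°.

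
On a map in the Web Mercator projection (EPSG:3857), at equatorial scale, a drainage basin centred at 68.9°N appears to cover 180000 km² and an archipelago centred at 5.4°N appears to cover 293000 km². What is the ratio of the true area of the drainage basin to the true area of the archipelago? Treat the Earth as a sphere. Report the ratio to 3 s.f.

On Mercator the areal scale is sec²φ, so true area = apparent × cos²φ.
True area of drainage basin: 180000 × cos²(68.9°) = 180000 × 0.1296 = 23330 km².
True area of archipelago: 293000 × cos²(5.4°) = 293000 × 0.9911 = 290400 km².
Ratio = 23330 / 290400 ≈ 0.0803.

0.0803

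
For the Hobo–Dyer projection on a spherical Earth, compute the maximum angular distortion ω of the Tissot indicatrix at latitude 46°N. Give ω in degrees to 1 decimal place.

15.2°

Hobo–Dyer is a cylindrical equal-area projection with standard parallels at ±37.5°. A cylindrical equal-area projection with standard parallel φ₀ has meridian scale h = cos φ / cos φ₀ and parallel scale k = cos φ₀ / cos φ (so areas are preserved, h·k = 1).
At 46°: h = 0.8756, k = 1.142; principal scales a = 1.142, b = 0.8756.
sin(ω/2) = (a − b)/(a + b) = 0.2665/2.018 = 0.1321, so ω = 2 arcsin(0.1321) ≈ 15.2°.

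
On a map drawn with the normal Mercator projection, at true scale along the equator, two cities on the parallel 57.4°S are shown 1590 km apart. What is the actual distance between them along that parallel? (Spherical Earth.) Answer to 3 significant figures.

857 km

Mercator is conformal, so the point scale is isotropic: h = k = sec φ = 1/cos φ.
Along the parallel at 57.4°, map distances are exaggerated by k = sec 57.4° = 1.856.
True distance = 1590 / 1.856 = 1590 × cos 57.4° ≈ 857 km.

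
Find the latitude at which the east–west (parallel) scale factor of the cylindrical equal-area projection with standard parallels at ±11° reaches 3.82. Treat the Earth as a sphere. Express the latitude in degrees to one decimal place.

75.1°

A cylindrical equal-area projection with standard parallel φ₀ has meridian scale h = cos φ / cos φ₀ and parallel scale k = cos φ₀ / cos φ (so areas are preserved, h·k = 1).
k = cos φ₀ / cos φ = 3.82  ⇒  cos φ = cos 11° / 3.82 = 0.2570.
φ = arccos(0.2570) ≈ 75.1°.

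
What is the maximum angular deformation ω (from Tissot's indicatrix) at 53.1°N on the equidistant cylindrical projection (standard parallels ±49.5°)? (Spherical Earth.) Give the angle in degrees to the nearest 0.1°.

The equidistant cylindrical projection with φ₀ = 49.5° has h = 1 (meridians true) and k = cos φ₀ / cos φ along parallels.
At 53.1°: h = 1.000, k = 1.082; principal scales a = 1.082, b = 1.000.
sin(ω/2) = (a − b)/(a + b) = 0.08166/2.082 = 0.03923, so ω = 2 arcsin(0.03923) ≈ 4.5°.

4.5°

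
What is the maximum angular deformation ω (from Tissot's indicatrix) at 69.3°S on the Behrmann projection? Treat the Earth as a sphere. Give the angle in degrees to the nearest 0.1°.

Behrmann is a cylindrical equal-area projection with standard parallels at ±30°. Cylindrical equal-area (φ₀ = 30°): h = cos φ / cos 30° along meridians, k = cos 30° / cos φ along parallels; h·k = 1.
At 69.3°: h = 0.4082, k = 2.450; principal scales a = 2.450, b = 0.4082.
sin(ω/2) = (a − b)/(a + b) = 2.042/2.858 = 0.7144, so ω = 2 arcsin(0.7144) ≈ 91.2°.

91.2°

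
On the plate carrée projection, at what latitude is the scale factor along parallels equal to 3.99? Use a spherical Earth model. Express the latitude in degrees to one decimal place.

Plate carrée: h = 1, k = sec φ along parallels.
sec φ = 3.99  ⇒  cos φ = 0.2506  ⇒  φ ≈ 75.5°.

75.5°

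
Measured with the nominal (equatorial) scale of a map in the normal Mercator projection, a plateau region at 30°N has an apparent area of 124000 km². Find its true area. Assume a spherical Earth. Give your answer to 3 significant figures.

93000 km²

For Mercator, h = k = sec φ (a conformal cylindrical projection has a single point scale, 1/cos φ).
Areal scale = k² = sec²φ = 1/cos²(30°) = 1/0.8660² = 1.333.
True area = apparent / (areal scale) = 124000 / 1.333 ≈ 93000 km².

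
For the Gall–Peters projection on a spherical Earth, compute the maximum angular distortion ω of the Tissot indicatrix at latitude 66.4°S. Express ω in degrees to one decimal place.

61.9°

Gall–Peters is a cylindrical equal-area projection with standard parallels at ±45°. Cylindrical equal-area (φ₀ = 45°): h = cos φ / cos 45° along meridians, k = cos 45° / cos φ along parallels; h·k = 1.
At 66.4°: h = 0.5662, k = 1.766; principal scales a = 1.766, b = 0.5662.
sin(ω/2) = (a − b)/(a + b) = 1.200/2.332 = 0.5145, so ω = 2 arcsin(0.5145) ≈ 61.9°.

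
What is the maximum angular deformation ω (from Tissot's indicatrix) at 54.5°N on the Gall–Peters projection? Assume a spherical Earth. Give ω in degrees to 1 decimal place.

22.4°

Gall–Peters is a cylindrical equal-area projection with standard parallels at ±45°. For cylindrical equal-area with standard parallel φ₀, h = cos φ / cos φ₀ and k = cos φ₀ / cos φ, so h·k = 1.
At 54.5°: h = 0.8212, k = 1.218; principal scales a = 1.218, b = 0.8212.
sin(ω/2) = (a − b)/(a + b) = 0.3964/2.039 = 0.1944, so ω = 2 arcsin(0.1944) ≈ 22.4°.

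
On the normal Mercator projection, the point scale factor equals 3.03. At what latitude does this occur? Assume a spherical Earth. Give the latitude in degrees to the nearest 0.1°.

Mercator scale is k = sec φ = 1/cos φ.
1/cos φ = 3.03  ⇒  cos φ = 0.3300  ⇒  φ = arccos(0.3300) ≈ 70.7°.

70.7°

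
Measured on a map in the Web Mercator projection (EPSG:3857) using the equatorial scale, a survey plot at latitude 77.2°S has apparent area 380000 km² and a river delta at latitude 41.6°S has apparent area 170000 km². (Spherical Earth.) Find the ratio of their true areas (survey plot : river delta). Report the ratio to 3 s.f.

0.196

Mercator's areal exaggeration is sec²φ; hence true area = (apparent area) · cos²φ.
True area of survey plot: 380000 × cos²(77.2°) = 380000 × 0.04908 = 18650 km².
True area of river delta: 170000 × cos²(41.6°) = 170000 × 0.5592 = 95060 km².
Ratio = 18650 / 95060 ≈ 0.196.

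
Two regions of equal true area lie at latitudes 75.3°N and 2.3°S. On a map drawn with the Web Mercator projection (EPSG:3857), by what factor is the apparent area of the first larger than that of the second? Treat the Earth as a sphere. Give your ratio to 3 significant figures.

15.5

On Mercator, area is exaggerated by sec²φ = 1/cos²φ.
At 75.3°: sec²(75.3°) = 1/0.2538² = 15.53.
At 2.3°: sec²(2.3°) = 1/0.9992² = 1.002.
Ratio = 15.53/1.002 = cos²(2.3°)/cos²(75.3°) ≈ 15.5.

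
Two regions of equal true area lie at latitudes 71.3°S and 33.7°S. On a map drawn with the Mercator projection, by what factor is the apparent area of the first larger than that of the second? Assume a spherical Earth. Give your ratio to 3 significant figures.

6.73

Mercator areal scale is sec²φ.
At 71.3°: sec²(71.3°) = 1/0.3206² = 9.728.
At 33.7°: sec²(33.7°) = 1/0.8320² = 1.445.
Ratio = 9.728/1.445 = cos²(33.7°)/cos²(71.3°) ≈ 6.73.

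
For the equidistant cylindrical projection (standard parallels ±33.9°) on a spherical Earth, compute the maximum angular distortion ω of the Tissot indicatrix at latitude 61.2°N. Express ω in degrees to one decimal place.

The equidistant cylindrical projection with φ₀ = 33.9° has h = 1 (meridians true) and k = cos φ₀ / cos φ along parallels.
At 61.2°: h = 1.000, k = 1.723; principal scales a = 1.723, b = 1.000.
sin(ω/2) = (a − b)/(a + b) = 0.7229/2.723 = 0.2655, so ω = 2 arcsin(0.2655) ≈ 30.8°.

30.8°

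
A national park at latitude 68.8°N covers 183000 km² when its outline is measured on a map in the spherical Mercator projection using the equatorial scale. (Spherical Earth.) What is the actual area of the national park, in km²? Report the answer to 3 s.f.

For Mercator, h = k = sec φ (a conformal cylindrical projection has a single point scale, 1/cos φ).
Areal scale = k² = sec²φ = 1/cos²(68.8°) = 1/0.3616² = 7.647.
True area = apparent / (areal scale) = 183000 / 7.647 ≈ 23900 km².

23900 km²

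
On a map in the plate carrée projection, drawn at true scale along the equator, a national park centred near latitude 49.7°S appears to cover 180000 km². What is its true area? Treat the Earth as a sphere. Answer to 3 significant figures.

116000 km²

In the plate carrée (x = Rλ, y = Rφ), meridians are true-scale (h = 1) and parallels are stretched by k = sec φ.
Areal scale = h·k = 1 × sec φ; at 49.7°, h = 1.000, k = 1.546, so h·k = 1.546.
True area = apparent / (areal scale) = 180000 / 1.546 ≈ 116000 km².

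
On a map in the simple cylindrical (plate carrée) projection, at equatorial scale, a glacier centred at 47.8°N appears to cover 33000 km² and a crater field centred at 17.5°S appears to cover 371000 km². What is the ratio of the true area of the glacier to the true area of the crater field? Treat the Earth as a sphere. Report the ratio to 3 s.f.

Plate carrée has h = 1 and k = sec φ, giving areal scale sec φ; true area = (apparent area) · cos φ.
True area of glacier: 33000 × cos(47.8°) = 33000 × 0.6717 = 22170 km².
True area of crater field: 371000 × cos(17.5°) = 371000 × 0.9537 = 353800 km².
Ratio = 22170 / 353800 ≈ 0.0626.

0.0626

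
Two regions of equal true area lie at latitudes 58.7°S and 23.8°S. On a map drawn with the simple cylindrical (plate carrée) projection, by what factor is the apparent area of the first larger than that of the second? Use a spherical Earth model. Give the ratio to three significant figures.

In the plate carrée (x = Rλ, y = Rφ), meridians are true-scale (h = 1) and parallels are stretched by k = sec φ.
Areal scale at 58.7°: h·k = 1.000 × 1.925 = 1.925.
Areal scale at 23.8°: h·k = 1.000 × 1.093 = 1.093.
Ratio = 1.925/1.093 ≈ 1.76.

1.76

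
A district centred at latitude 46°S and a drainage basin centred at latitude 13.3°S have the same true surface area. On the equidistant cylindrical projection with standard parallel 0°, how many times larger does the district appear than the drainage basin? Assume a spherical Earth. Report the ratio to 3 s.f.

1.40

In the plate carrée (x = Rλ, y = Rφ), meridians are true-scale (h = 1) and parallels are stretched by k = sec φ.
Areal scale at 46°: h·k = 1.000 × 1.440 = 1.440.
Areal scale at 13.3°: h·k = 1.000 × 1.028 = 1.028.
Ratio = 1.440/1.028 ≈ 1.40.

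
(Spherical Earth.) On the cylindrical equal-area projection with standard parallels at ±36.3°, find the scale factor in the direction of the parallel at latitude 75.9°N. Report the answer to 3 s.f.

For cylindrical equal-area with standard parallel φ₀, h = cos φ / cos φ₀ and k = cos φ₀ / cos φ, so h·k = 1.
k = cos 36.3° / cos 75.9° = 0.8059/0.2436 = 3.308.

3.31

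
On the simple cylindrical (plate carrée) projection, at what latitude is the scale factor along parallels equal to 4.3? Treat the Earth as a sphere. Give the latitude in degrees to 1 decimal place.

76.6°

Plate carrée: h = 1, k = sec φ along parallels.
sec φ = 4.3  ⇒  cos φ = 0.2326  ⇒  φ ≈ 76.6°.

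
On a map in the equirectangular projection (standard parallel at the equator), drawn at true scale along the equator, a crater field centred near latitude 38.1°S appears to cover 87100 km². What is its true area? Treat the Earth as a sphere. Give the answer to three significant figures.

68500 km²

For the equirectangular projection with φ₀ = 0 (plate carrée), h = 1 along meridians and k = sec φ along parallels.
Areal scale = h·k = 1 × sec φ; at 38.1°, h = 1.000, k = 1.271, so h·k = 1.271.
True area = apparent / (areal scale) = 87100 / 1.271 ≈ 68500 km².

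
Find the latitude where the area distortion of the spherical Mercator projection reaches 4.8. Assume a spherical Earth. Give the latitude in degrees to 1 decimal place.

62.8°

Mercator areal scale is sec²φ.
sec²φ = 4.8  ⇒  cos²φ = 0.2083  ⇒  cos φ = 0.4564.
φ = arccos(0.4564) ≈ 62.8°.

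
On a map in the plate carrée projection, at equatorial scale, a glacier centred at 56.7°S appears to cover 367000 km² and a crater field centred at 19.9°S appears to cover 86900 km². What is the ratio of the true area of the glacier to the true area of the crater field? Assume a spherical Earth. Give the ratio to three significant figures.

2.47

On the plate carrée, areal scale = h·k = 1 × sec φ, so true area = apparent × cos φ.
True area of glacier: 367000 × cos(56.7°) = 367000 × 0.5490 = 201500 km².
True area of crater field: 86900 × cos(19.9°) = 86900 × 0.9403 = 81710 km².
Ratio = 201500 / 81710 ≈ 2.47.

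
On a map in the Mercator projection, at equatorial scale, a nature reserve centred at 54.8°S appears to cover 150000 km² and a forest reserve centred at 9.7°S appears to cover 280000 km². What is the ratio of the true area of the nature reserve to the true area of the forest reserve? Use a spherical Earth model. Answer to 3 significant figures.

0.183

On Mercator the areal scale is sec²φ, so true area = apparent × cos²φ.
True area of nature reserve: 150000 × cos²(54.8°) = 150000 × 0.3323 = 49840 km².
True area of forest reserve: 280000 × cos²(9.7°) = 280000 × 0.9716 = 272100 km².
Ratio = 49840 / 272100 ≈ 0.183.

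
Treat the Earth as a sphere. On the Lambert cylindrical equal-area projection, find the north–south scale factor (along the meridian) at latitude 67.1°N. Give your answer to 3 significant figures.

0.389

The Lambert cylindrical equal-area projection is the cylindrical equal-area projection with its standard parallel at the equator (φ₀ = 0). A cylindrical equal-area projection with standard parallel φ₀ has meridian scale h = cos φ / cos φ₀ and parallel scale k = cos φ₀ / cos φ (so areas are preserved, h·k = 1).
h = cos 67.1° / cos 0° = 0.3891/1.000 = 0.3891.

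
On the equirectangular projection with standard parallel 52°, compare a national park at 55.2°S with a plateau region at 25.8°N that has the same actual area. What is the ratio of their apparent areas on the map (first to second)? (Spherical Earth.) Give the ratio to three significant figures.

1.58

With standard parallel φ₀ = 52°, the equirectangular projection gives x = Rλ cos φ₀, y = Rφ, so h = 1 and k = cos 52° / cos φ.
Areal scale at 55.2°: h·k = 1.000 × 1.079 = 1.079.
Areal scale at 25.8°: h·k = 1.000 × 0.6838 = 0.6838.
Ratio = 1.079/0.6838 ≈ 1.58.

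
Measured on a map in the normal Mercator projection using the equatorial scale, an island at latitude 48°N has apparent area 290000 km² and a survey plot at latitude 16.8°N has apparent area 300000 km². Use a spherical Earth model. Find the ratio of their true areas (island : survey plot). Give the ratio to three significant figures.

Since Mercator area scale is 1/cos²φ, the true area equals the apparent area multiplied by cos²φ.
True area of island: 290000 × cos²(48°) = 290000 × 0.4477 = 129800 km².
True area of survey plot: 300000 × cos²(16.8°) = 300000 × 0.9165 = 274900 km².
Ratio = 129800 / 274900 ≈ 0.472.

0.472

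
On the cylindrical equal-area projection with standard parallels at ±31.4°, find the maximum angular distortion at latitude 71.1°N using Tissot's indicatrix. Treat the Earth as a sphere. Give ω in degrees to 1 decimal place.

96.9°

Cylindrical equal-area (φ₀ = 31.4°): h = cos φ / cos 31.4° along meridians, k = cos 31.4° / cos φ along parallels; h·k = 1.
At 71.1°: h = 0.3795, k = 2.635; principal scales a = 2.635, b = 0.3795.
sin(ω/2) = (a − b)/(a + b) = 2.256/3.015 = 0.7482, so ω = 2 arcsin(0.7482) ≈ 96.9°.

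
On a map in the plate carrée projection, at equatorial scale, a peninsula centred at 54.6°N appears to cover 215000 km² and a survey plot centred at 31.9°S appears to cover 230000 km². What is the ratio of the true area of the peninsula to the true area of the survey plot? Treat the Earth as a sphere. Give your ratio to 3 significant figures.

On the plate carrée, areal scale = h·k = 1 × sec φ, so true area = apparent × cos φ.
True area of peninsula: 215000 × cos(54.6°) = 215000 × 0.5793 = 124500 km².
True area of survey plot: 230000 × cos(31.9°) = 230000 × 0.8490 = 195300 km².
Ratio = 124500 / 195300 ≈ 0.638.

0.638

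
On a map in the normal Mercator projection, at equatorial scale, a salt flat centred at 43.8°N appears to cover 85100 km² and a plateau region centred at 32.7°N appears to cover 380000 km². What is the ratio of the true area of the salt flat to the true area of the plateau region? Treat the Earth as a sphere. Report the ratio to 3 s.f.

Mercator's areal exaggeration is sec²φ; hence true area = (apparent area) · cos²φ.
True area of salt flat: 85100 × cos²(43.8°) = 85100 × 0.5209 = 44330 km².
True area of plateau region: 380000 × cos²(32.7°) = 380000 × 0.7081 = 269100 km².
Ratio = 44330 / 269100 ≈ 0.165.

0.165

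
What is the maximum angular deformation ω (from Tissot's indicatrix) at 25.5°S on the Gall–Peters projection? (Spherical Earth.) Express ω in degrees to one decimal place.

27.7°

Gall–Peters is a cylindrical equal-area projection with standard parallels at ±45°. A cylindrical equal-area projection with standard parallel φ₀ has meridian scale h = cos φ / cos φ₀ and parallel scale k = cos φ₀ / cos φ (so areas are preserved, h·k = 1).
At 25.5°: h = 1.276, k = 0.7834; principal scales a = 1.276, b = 0.7834.
sin(ω/2) = (a − b)/(a + b) = 0.4930/2.060 = 0.2393, so ω = 2 arcsin(0.2393) ≈ 27.7°.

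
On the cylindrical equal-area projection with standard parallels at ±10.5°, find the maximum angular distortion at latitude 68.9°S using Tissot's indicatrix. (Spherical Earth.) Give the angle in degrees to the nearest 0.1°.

99.6°

Cylindrical equal-area (φ₀ = 10.5°): h = cos φ / cos 10.5° along meridians, k = cos 10.5° / cos φ along parallels; h·k = 1.
At 68.9°: h = 0.3661, k = 2.731; principal scales a = 2.731, b = 0.3661.
sin(ω/2) = (a − b)/(a + b) = 2.365/3.097 = 0.7636, so ω = 2 arcsin(0.7636) ≈ 99.6°.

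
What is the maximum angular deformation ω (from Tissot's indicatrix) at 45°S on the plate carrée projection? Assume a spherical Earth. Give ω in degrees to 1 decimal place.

In the plate carrée (x = Rλ, y = Rφ), meridians are true-scale (h = 1) and parallels are stretched by k = sec φ.
At 45°: h = 1.000, k = 1.414; principal scales a = 1.414, b = 1.000.
sin(ω/2) = (a − b)/(a + b) = 0.4142/2.414 = 0.1716, so ω = 2 arcsin(0.1716) ≈ 19.8°.

19.8°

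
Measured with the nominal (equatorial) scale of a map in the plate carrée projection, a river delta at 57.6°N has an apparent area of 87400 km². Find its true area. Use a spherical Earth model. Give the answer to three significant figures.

46800 km²

In the plate carrée (x = Rλ, y = Rφ), meridians are true-scale (h = 1) and parallels are stretched by k = sec φ.
Areal scale = h·k = 1 × sec φ; at 57.6°, h = 1.000, k = 1.866, so h·k = 1.866.
True area = apparent / (areal scale) = 87400 / 1.866 ≈ 46800 km².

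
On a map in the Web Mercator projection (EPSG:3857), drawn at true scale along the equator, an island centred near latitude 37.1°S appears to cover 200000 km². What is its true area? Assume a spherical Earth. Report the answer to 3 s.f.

The Mercator projection is conformal; its linear scale factor is the same in every direction and equals sec φ = 1/cos φ.
Areal scale = k² = sec²φ = 1/cos²(37.1°) = 1/0.7976² = 1.572.
True area = apparent / (areal scale) = 200000 / 1.572 ≈ 127000 km².

127000 km²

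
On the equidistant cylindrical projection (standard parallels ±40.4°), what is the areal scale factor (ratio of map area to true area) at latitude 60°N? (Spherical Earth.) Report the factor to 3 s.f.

1.52

With standard parallel φ₀ = 40.4°, the equirectangular projection gives x = Rλ cos φ₀, y = Rφ, so h = 1 and k = cos 40.4° / cos φ.
Areal scale = h·k = 1 × cos φ₀ / cos φ; at 60°, h = 1.000, k = 1.523, so h·k = 1.523.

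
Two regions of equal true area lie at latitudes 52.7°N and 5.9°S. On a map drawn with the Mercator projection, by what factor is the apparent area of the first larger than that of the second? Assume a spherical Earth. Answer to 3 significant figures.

On Mercator, area is exaggerated by sec²φ = 1/cos²φ.
At 52.7°: sec²(52.7°) = 1/0.6060² = 2.723.
At 5.9°: sec²(5.9°) = 1/0.9947² = 1.011.
Ratio = 2.723/1.011 = cos²(5.9°)/cos²(52.7°) ≈ 2.69.

2.69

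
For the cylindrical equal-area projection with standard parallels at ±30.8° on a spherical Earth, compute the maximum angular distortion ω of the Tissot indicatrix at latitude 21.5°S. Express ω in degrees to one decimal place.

9.1°

Cylindrical equal-area (φ₀ = 30.8°): h = cos φ / cos 30.8° along meridians, k = cos 30.8° / cos φ along parallels; h·k = 1.
At 21.5°: h = 1.083, k = 0.9232; principal scales a = 1.083, b = 0.9232.
sin(ω/2) = (a − b)/(a + b) = 0.1600/2.006 = 0.07974, so ω = 2 arcsin(0.07974) ≈ 9.1°.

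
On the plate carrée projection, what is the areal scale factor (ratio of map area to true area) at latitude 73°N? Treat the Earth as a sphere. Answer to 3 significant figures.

In the plate carrée (x = Rλ, y = Rφ), meridians are true-scale (h = 1) and parallels are stretched by k = sec φ.
Areal scale = h·k = 1 × sec φ; at 73°, h = 1.000, k = 3.420, so h·k = 3.420.

3.42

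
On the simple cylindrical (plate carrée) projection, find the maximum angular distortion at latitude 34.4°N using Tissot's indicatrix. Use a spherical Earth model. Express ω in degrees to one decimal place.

11.0°

In the plate carrée (x = Rλ, y = Rφ), meridians are true-scale (h = 1) and parallels are stretched by k = sec φ.
At 34.4°: h = 1.000, k = 1.212; principal scales a = 1.212, b = 1.000.
sin(ω/2) = (a − b)/(a + b) = 0.2120/2.212 = 0.09582, so ω = 2 arcsin(0.09582) ≈ 11.0°.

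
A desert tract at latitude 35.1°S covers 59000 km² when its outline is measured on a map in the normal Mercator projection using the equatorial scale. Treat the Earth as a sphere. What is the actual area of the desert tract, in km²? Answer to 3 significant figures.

For Mercator, h = k = sec φ (a conformal cylindrical projection has a single point scale, 1/cos φ).
Areal scale = k² = sec²φ = 1/cos²(35.1°) = 1/0.8181² = 1.494.
True area = apparent / (areal scale) = 59000 / 1.494 ≈ 39500 km².

39500 km²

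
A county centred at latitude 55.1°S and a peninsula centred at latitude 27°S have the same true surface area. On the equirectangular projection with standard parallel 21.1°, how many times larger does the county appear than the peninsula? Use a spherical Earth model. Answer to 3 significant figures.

1.56

The equidistant cylindrical projection with φ₀ = 21.1° has h = 1 (meridians true) and k = cos φ₀ / cos φ along parallels.
Areal scale at 55.1°: h·k = 1.000 × 1.631 = 1.631.
Areal scale at 27°: h·k = 1.000 × 1.047 = 1.047.
Ratio = 1.631/1.047 ≈ 1.56.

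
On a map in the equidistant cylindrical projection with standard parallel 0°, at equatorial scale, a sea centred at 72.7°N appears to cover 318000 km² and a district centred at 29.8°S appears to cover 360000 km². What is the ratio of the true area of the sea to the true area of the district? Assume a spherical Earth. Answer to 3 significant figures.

On the plate carrée, areal scale = h·k = 1 × sec φ, so true area = apparent × cos φ.
True area of sea: 318000 × cos(72.7°) = 318000 × 0.2974 = 94570 km².
True area of district: 360000 × cos(29.8°) = 360000 × 0.8678 = 312400 km².
Ratio = 94570 / 312400 ≈ 0.303.

0.303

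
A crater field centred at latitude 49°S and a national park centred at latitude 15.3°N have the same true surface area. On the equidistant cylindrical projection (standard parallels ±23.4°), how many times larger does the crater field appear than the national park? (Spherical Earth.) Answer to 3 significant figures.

1.47

With standard parallel φ₀ = 23.4°, the equirectangular projection gives x = Rλ cos φ₀, y = Rφ, so h = 1 and k = cos 23.4° / cos φ.
Areal scale at 49°: h·k = 1.000 × 1.399 = 1.399.
Areal scale at 15.3°: h·k = 1.000 × 0.9515 = 0.9515.
Ratio = 1.399/0.9515 ≈ 1.47.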